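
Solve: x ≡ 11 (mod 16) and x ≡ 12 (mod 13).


M = 16*13 = 208
M1 = M/16 = 13, M2 = M/13 = 16
M1^(-1) mod 16 = 5, M2^(-1) mod 13 = 9
x = 11*13*5 + 12*16*9 = 2443
2443 mod 208 = 155
Check: 155 mod 16 = 11 ✓, 155 mod 13 = 12 ✓

x ≡ 155 (mod 208)


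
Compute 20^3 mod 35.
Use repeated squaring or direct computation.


20^1 mod 35 = 20
20^2 mod 35 = 15
20^3 mod 35 = 20


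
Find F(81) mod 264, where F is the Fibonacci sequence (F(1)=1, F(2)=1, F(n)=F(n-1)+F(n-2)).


F(k) mod 264 for k=1..81:
1, 1, 2, 3, 5, 8, 13, 21, 34, 55, 89, 144, 233, 113, 82, 195, 13, 208, 221, 165, 122, 23, 145, 168, 49, 217, 2, 219, 221, 176, 133, 45, 178, 223, 137, 96, 233, 65, 34, 99, 133, 232, 101, 69, 170, 239, 145, 120, 1, 121, 122, 243, 101, 80, 181, 261, 178, 175, 89, 0, 89, 89, 178, 3, 181, 184, 101, 21, 122, 143, 1, 144, 145, 25, 170, 195, 101, 32, 133, 165, 34
F(81) mod 264 = 34


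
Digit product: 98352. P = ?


9 × 8 × 3 × 5 × 2 = 2160


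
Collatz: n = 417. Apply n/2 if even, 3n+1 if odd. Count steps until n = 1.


417 → 1252 → 626 → 313 → 940 → 470 → 235 → 706 → 353 → 1060 → 530 → 265 → 796 → 398 → 199 → 598 → 299 → 898 → 449 → 1348 → 674 → 337 → 1012 → 506 → 253 → 760 → 380 → 190 → 95 → 286 → 143 → 430 → 215 → 646 → 323 → 970 → 485 → 1456 → 728 → 364 → 182 → 91 → 274 → 137 → 412 → 206 → 103 → 310 → 155 → 466 → 233 → 700 → 350 → 175 → 526 → 263 → 790 → 395 → 1186 → 593 → 1780 → 890 → 445 → 1336 → 668 → 334 → 167 → 502 → 251 → 754 → 377 → 1132 → 566 → 283 → 850 → 425 → 1276 → 638 → 319 → 958 → 479 → 1438 → 719 → 2158 → 1079 → 3238 → 1619 → 4858 → 2429 → 7288 → 3644 → 1822 → 911 → 2734 → 1367 → 4102 → 2051 → 6154 → 3077 → 9232 → 4616 → 2308 → 1154 → 577 → 1732 → 866 → 433 → 1300 → 650 → 325 → 976 → 488 → 244 → 122 → 61 → 184 → 92 → 46 → 23 → 70 → 35 → 106 → 53 → 160 → 80 → 40 → 20 → 10 → 5 → 16 → 8 → 4 → 2 → 1
Total steps = 133

133 steps


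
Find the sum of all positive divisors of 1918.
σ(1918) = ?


Divisors of 1918: 1, 2, 7, 14, 137, 274, 959, 1918
Sum = 1 + 2 + 7 + 14 + 137 + 274 + 959 + 1918 = 3312

σ(1918) = 3312


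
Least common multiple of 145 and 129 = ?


GCD(145, 129) = 1
LCM = 145*129/1 = 18705/1 = 18705

LCM = 18705


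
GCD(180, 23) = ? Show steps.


180 = 7 * 23 + 19
23 = 1 * 19 + 4
19 = 4 * 4 + 3
4 = 1 * 3 + 1
3 = 3 * 1 + 0
GCD = 1


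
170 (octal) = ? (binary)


170 (base 8) = 120 (decimal)
120 (decimal) = 1111000 (base 2)


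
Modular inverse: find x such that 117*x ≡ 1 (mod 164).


Use the extended Euclidean algorithm on (164, 117); each row r = 164*s + 117*t:
r=164, s=1, t=0
r=117, s=0, t=1
q=1: r=47, s=1, t=-1   [164*(1) + 117*(-1) = 47]
q=2: r=23, s=-2, t=3   [164*(-2) + 117*(3) = 23]
q=2: r=1, s=5, t=-7   [164*(5) + 117*(-7) = 1]
q=23: r=0, s=-117, t=164   [164*(-117) + 117*(164) = 0]
GCD = 1 with t = -7, so 117*(-7) ≡ 1 (mod 164)
Inverse = -7 mod 164 = 157
Check: 117 * 157 = 18369 ≡ 1 (mod 164)

117^(-1) ≡ 157 (mod 164)


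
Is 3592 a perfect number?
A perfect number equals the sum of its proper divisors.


Proper divisors of 3592: 1, 2, 4, 8, 449, 898, 1796
Sum = 1 + 2 + 4 + 8 + 449 + 898 + 1796 = 3158

No, 3592 is not perfect (3158 ≠ 3592)


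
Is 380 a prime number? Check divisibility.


380 / 2 = 190 (exact division)
380 is NOT prime.

No, 380 is not prime


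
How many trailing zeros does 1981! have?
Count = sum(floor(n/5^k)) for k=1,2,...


floor(1981/5) = 396
floor(1981/25) = 79
floor(1981/125) = 15
floor(1981/625) = 3
Total = 493

493 trailing zeros


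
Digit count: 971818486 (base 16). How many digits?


971818486 in base 16 = 39ECC5F6
Number of digits = 8

8 digits (base 16)


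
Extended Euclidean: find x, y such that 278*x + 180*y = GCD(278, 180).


Tabular extended Euclidean (each row: r = 278*s + 180*t):
r=278, s=1, t=0
r=180, s=0, t=1
q=1: r=98, s=1, t=-1   [278*(1) + 180*(-1) = 98]
q=1: r=82, s=-1, t=2   [278*(-1) + 180*(2) = 82]
q=1: r=16, s=2, t=-3   [278*(2) + 180*(-3) = 16]
q=5: r=2, s=-11, t=17   [278*(-11) + 180*(17) = 2]
q=8: r=0, s=90, t=-139   [278*(90) + 180*(-139) = 0]
GCD = 2; from the row with r=2: x=-11, y=17
Check: 278*(-11) + 180*(17) = -3058 + 3060 = 2

GCD = 2, x = -11, y = 17


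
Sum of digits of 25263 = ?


2 + 5 + 2 + 6 + 3 = 18


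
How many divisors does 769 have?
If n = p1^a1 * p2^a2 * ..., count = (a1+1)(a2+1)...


769 = 769^1
d(769) = (1+1) = 2

2 divisors


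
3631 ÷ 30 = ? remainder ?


3631 = 30 * 121 + 1
Check: 3630 + 1 = 3631

q = 121, r = 1


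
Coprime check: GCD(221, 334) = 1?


Euclidean algorithm:
334 = 1 * 221 + 113
221 = 1 * 113 + 108
113 = 1 * 108 + 5
108 = 21 * 5 + 3
5 = 1 * 3 + 2
3 = 1 * 2 + 1
2 = 2 * 1 + 0
GCD(221, 334) = 1

Yes, coprime (GCD = 1)


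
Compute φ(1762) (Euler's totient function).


1762 = 2 × 881
Prime factors: 2, 881
φ(1762) = 1762 × (1-1/2) × (1-1/881)
= 1762 × 1/2 × 880/881 = 880

φ(1762) = 880


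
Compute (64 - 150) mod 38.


64 - 150 = -86
-86 mod 38 = 28


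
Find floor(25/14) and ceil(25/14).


25/14 = 1.7857
floor = 1
ceil = 2

floor = 1, ceil = 2


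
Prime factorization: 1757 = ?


1757 / 7 = 251
251 / 251 = 1
1757 = 7 × 251


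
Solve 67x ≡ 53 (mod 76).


GCD(67, 76) = 1, unique solution
a^(-1) mod 76 = 59
x = 59 * 53 mod 76 = 11

x ≡ 11 (mod 76)


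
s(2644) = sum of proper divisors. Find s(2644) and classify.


Proper divisors: 1, 2, 4, 661, 1322
Sum = 1 + 2 + 4 + 661 + 1322 = 1990
1990 < 2644 → deficient

s(2644) = 1990 (deficient)


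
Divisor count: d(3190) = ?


3190 = 2^1 × 5^1 × 11^1 × 29^1
d(3190) = (1+1) × (1+1) × (1+1) × (1+1) = 16

16 divisors


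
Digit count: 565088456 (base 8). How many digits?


565088456 in base 8 = 4153510310
Number of digits = 10

10 digits (base 8)


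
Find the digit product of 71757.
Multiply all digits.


7 × 1 × 7 × 5 × 7 = 1715


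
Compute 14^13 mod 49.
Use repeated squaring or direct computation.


14^1 mod 49 = 14
14^2 mod 49 = 0
14^3 mod 49 = 0
14^4 mod 49 = 0
14^5 mod 49 = 0
14^6 mod 49 = 0
14^7 mod 49 = 0
14^8 mod 49 = 0
14^9 mod 49 = 0
14^10 mod 49 = 0
14^11 mod 49 = 0
14^12 mod 49 = 0
14^13 mod 49 = 0


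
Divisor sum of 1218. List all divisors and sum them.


Divisors of 1218: 1, 2, 3, 6, 7, 14, 21, 29, 42, 58, 87, 174, 203, 406, 609, 1218
Sum = 1 + 2 + 3 + 6 + 7 + 14 + 21 + 29 + 42 + 58 + 87 + 174 + 203 + 406 + 609 + 1218 = 2880

σ(1218) = 2880


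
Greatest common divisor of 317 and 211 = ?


317 = 1 * 211 + 106
211 = 1 * 106 + 105
106 = 1 * 105 + 1
105 = 105 * 1 + 0
GCD = 1


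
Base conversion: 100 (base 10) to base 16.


100 (base 10) = 100 (decimal)
100 (decimal) = 64 (base 16)


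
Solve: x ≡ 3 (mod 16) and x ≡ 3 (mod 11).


M = 16*11 = 176
M1 = M/16 = 11, M2 = M/11 = 16
M1^(-1) mod 16 = 3, M2^(-1) mod 11 = 9
x = 3*11*3 + 3*16*9 = 531
531 mod 176 = 3
Check: 3 mod 16 = 3 ✓, 3 mod 11 = 3 ✓

x ≡ 3 (mod 176)


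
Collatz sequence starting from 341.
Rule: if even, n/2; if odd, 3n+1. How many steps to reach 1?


341 → 1024 → 512 → 256 → 128 → 64 → 32 → 16 → 8 → 4 → 2 → 1
Total steps = 11

11 steps


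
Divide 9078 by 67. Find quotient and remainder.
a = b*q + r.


9078 = 67 * 135 + 33
Check: 9045 + 33 = 9078

q = 135, r = 33


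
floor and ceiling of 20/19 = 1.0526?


20/19 = 1.0526
floor = 1
ceil = 2

floor = 1, ceil = 2


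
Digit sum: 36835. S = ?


3 + 6 + 8 + 3 + 5 = 25


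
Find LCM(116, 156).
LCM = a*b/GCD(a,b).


GCD(116, 156) = 4
LCM = 116*156/4 = 18096/4 = 4524

LCM = 4524


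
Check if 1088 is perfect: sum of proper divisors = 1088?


Proper divisors of 1088: 1, 2, 4, 8, 16, 17, 32, 34, 64, 68, 136, 272, 544
Sum = 1 + 2 + 4 + 8 + 16 + 17 + 32 + 34 + 64 + 68 + 136 + 272 + 544 = 1198

No, 1088 is not perfect (1198 ≠ 1088)


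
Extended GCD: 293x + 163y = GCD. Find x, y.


Tabular extended Euclidean (each row: r = 293*s + 163*t):
r=293, s=1, t=0
r=163, s=0, t=1
q=1: r=130, s=1, t=-1   [293*(1) + 163*(-1) = 130]
q=1: r=33, s=-1, t=2   [293*(-1) + 163*(2) = 33]
q=3: r=31, s=4, t=-7   [293*(4) + 163*(-7) = 31]
q=1: r=2, s=-5, t=9   [293*(-5) + 163*(9) = 2]
q=15: r=1, s=79, t=-142   [293*(79) + 163*(-142) = 1]
q=2: r=0, s=-163, t=293   [293*(-163) + 163*(293) = 0]
GCD = 1; from the row with r=1: x=79, y=-142
Check: 293*(79) + 163*(-142) = 23147 - 23146 = 1

GCD = 1, x = 79, y = -142


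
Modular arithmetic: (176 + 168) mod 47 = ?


176 + 168 = 344
344 mod 47 = 15


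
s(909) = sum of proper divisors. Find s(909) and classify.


Proper divisors: 1, 3, 9, 101, 303
Sum = 1 + 3 + 9 + 101 + 303 = 417
417 < 909 → deficient

s(909) = 417 (deficient)


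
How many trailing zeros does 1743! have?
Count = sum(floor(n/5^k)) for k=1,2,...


floor(1743/5) = 348
floor(1743/25) = 69
floor(1743/125) = 13
floor(1743/625) = 2
Total = 432

432 trailing zeros


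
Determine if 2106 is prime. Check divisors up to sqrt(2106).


2106 / 2 = 1053 (exact division)
2106 is NOT prime.

No, 2106 is not prime


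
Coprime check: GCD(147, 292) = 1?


Euclidean algorithm:
292 = 1 * 147 + 145
147 = 1 * 145 + 2
145 = 72 * 2 + 1
2 = 2 * 1 + 0
GCD(147, 292) = 1

Yes, coprime (GCD = 1)


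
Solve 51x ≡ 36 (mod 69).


GCD(51, 69) = 3 divides 36
Divide: 17x ≡ 12 (mod 23)
x ≡ 21 (mod 23)


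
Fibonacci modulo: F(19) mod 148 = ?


F(k) mod 148 for k=1..19:
1, 1, 2, 3, 5, 8, 13, 21, 34, 55, 89, 144, 85, 81, 18, 99, 117, 68, 37
F(19) mod 148 = 37


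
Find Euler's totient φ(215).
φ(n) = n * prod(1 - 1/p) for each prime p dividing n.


215 = 5 × 43
Prime factors: 5, 43
φ(215) = 215 × (1-1/5) × (1-1/43)
= 215 × 4/5 × 42/43 = 168

φ(215) = 168


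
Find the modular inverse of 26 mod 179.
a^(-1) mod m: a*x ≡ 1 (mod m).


Use the extended Euclidean algorithm on (179, 26); each row r = 179*s + 26*t:
r=179, s=1, t=0
r=26, s=0, t=1
q=6: r=23, s=1, t=-6   [179*(1) + 26*(-6) = 23]
q=1: r=3, s=-1, t=7   [179*(-1) + 26*(7) = 3]
q=7: r=2, s=8, t=-55   [179*(8) + 26*(-55) = 2]
q=1: r=1, s=-9, t=62   [179*(-9) + 26*(62) = 1]
q=2: r=0, s=26, t=-179   [179*(26) + 26*(-179) = 0]
GCD = 1 with t = 62, so 26*(62) ≡ 1 (mod 179)
Inverse = 62 mod 179 = 62
Check: 26 * 62 = 1612 ≡ 1 (mod 179)

26^(-1) ≡ 62 (mod 179)


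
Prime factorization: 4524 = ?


4524 / 2 = 2262
2262 / 2 = 1131
1131 / 3 = 377
377 / 13 = 29
29 / 29 = 1
4524 = 2^2 × 3 × 13 × 29


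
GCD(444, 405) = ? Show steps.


444 = 1 * 405 + 39
405 = 10 * 39 + 15
39 = 2 * 15 + 9
15 = 1 * 9 + 6
9 = 1 * 6 + 3
6 = 2 * 3 + 0
GCD = 3


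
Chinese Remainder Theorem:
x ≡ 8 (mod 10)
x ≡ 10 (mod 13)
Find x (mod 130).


M = 10*13 = 130
M1 = M/10 = 13, M2 = M/13 = 10
M1^(-1) mod 10 = 7, M2^(-1) mod 13 = 4
x = 8*13*7 + 10*10*4 = 1128
1128 mod 130 = 88
Check: 88 mod 10 = 8 ✓, 88 mod 13 = 10 ✓

x ≡ 88 (mod 130)


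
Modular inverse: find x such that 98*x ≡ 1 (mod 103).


Use the extended Euclidean algorithm on (103, 98); each row r = 103*s + 98*t:
r=103, s=1, t=0
r=98, s=0, t=1
q=1: r=5, s=1, t=-1   [103*(1) + 98*(-1) = 5]
q=19: r=3, s=-19, t=20   [103*(-19) + 98*(20) = 3]
q=1: r=2, s=20, t=-21   [103*(20) + 98*(-21) = 2]
q=1: r=1, s=-39, t=41   [103*(-39) + 98*(41) = 1]
q=2: r=0, s=98, t=-103   [103*(98) + 98*(-103) = 0]
GCD = 1 with t = 41, so 98*(41) ≡ 1 (mod 103)
Inverse = 41 mod 103 = 41
Check: 98 * 41 = 4018 ≡ 1 (mod 103)

98^(-1) ≡ 41 (mod 103)


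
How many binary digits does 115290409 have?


115290409 in base 2 = 110110111110011000100101001
Number of digits = 27

27 digits (base 2)


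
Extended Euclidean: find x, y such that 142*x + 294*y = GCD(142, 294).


Tabular extended Euclidean (each row: r = 142*s + 294*t):
r=142, s=1, t=0
r=294, s=0, t=1
q=0: r=142, s=1, t=0   [142*(1) + 294*(0) = 142]
q=2: r=10, s=-2, t=1   [142*(-2) + 294*(1) = 10]
q=14: r=2, s=29, t=-14   [142*(29) + 294*(-14) = 2]
q=5: r=0, s=-147, t=71   [142*(-147) + 294*(71) = 0]
GCD = 2; from the row with r=2: x=29, y=-14
Check: 142*(29) + 294*(-14) = 4118 - 4116 = 2

GCD = 2, x = 29, y = -14


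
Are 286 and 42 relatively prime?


Euclidean algorithm:
286 = 6 * 42 + 34
42 = 1 * 34 + 8
34 = 4 * 8 + 2
8 = 4 * 2 + 0
GCD(286, 42) = 2

No, not coprime (GCD = 2)


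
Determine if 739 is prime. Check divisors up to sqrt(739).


Check divisors up to sqrt(739) = 27.1846
No divisors found.
739 is prime.

Yes, 739 is prime


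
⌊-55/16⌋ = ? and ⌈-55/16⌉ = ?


-55/16 = -3.4375
floor = -4
ceil = -3

floor = -4, ceil = -3


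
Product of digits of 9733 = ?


9 × 7 × 3 × 3 = 567


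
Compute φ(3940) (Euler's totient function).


3940 = 2^2 × 5 × 197
Prime factors: 2, 5, 197
φ(3940) = 3940 × (1-1/2) × (1-1/5) × (1-1/197)
= 3940 × 1/2 × 4/5 × 196/197 = 1568

φ(3940) = 1568


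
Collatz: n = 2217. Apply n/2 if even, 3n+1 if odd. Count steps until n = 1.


2217 → 6652 → 3326 → 1663 → 4990 → 2495 → 7486 → 3743 → 11230 → 5615 → 16846 → 8423 → 25270 → 12635 → 37906 → 18953 → 56860 → 28430 → 14215 → 42646 → 21323 → 63970 → 31985 → 95956 → 47978 → 23989 → 71968 → 35984 → 17992 → 8996 → 4498 → 2249 → 6748 → 3374 → 1687 → 5062 → 2531 → 7594 → 3797 → 11392 → 5696 → 2848 → 1424 → 712 → 356 → 178 → 89 → 268 → 134 → 67 → 202 → 101 → 304 → 152 → 76 → 38 → 19 → 58 → 29 → 88 → 44 → 22 → 11 → 34 → 17 → 52 → 26 → 13 → 40 → 20 → 10 → 5 → 16 → 8 → 4 → 2 → 1
Total steps = 76

76 steps


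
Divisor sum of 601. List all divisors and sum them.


Divisors of 601: 1, 601
Sum = 1 + 601 = 602

σ(601) = 602


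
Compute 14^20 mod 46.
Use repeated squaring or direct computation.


14^1 mod 46 = 14
14^2 mod 46 = 12
14^3 mod 46 = 30
14^4 mod 46 = 6
14^5 mod 46 = 38
14^6 mod 46 = 26
14^7 mod 46 = 42
14^8 mod 46 = 36
14^9 mod 46 = 44
14^10 mod 46 = 18
14^11 mod 46 = 22
14^12 mod 46 = 32
14^13 mod 46 = 34
14^14 mod 46 = 16
14^15 mod 46 = 40
14^16 mod 46 = 8
14^17 mod 46 = 20
14^18 mod 46 = 4
14^19 mod 46 = 10
14^20 mod 46 = 2


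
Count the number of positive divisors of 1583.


1583 = 1583^1
d(1583) = (1+1) = 2

2 divisors


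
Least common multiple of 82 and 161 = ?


GCD(82, 161) = 1
LCM = 82*161/1 = 13202/1 = 13202

LCM = 13202


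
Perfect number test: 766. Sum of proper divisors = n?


Proper divisors of 766: 1, 2, 383
Sum = 1 + 2 + 383 = 386

No, 766 is not perfect (386 ≠ 766)


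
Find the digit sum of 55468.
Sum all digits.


5 + 5 + 4 + 6 + 8 = 28


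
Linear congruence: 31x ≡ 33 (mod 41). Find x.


GCD(31, 41) = 1, unique solution
a^(-1) mod 41 = 4
x = 4 * 33 mod 41 = 9

x ≡ 9 (mod 41)


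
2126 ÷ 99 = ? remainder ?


2126 = 99 * 21 + 47
Check: 2079 + 47 = 2126

q = 21, r = 47


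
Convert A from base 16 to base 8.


A (base 16) = 10 (decimal)
10 (decimal) = 12 (base 8)


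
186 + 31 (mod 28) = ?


186 + 31 = 217
217 mod 28 = 21


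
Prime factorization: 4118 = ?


4118 / 2 = 2059
2059 / 29 = 71
71 / 71 = 1
4118 = 2 × 29 × 71


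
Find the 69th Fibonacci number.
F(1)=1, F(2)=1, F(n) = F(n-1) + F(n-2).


Sequence: 1, 1, 2, 3, 5, 8, 13, 21, 34, 55, 89, 144, 233, 377, 610, 987, 1597, 2584, 4181, 6765, 10946, 17711, 28657, 46368, 75025, 121393, 196418, 317811, 514229, 832040, 1346269, 2178309, 3524578, 5702887, 9227465, 14930352, 24157817, 39088169, 63245986, 102334155, 165580141, 267914296, 433494437, 701408733, 1134903170, 1836311903, 2971215073, 4807526976, 7778742049, 12586269025, 20365011074, 32951280099, 53316291173, 86267571272, 139583862445, 225851433717, 365435296162, 591286729879, 956722026041, 1548008755920, 2504730781961, 4052739537881, 6557470319842, 10610209857723, 17167680177565, 27777890035288, 44945570212853, 72723460248141, 117669030460994
F(69) = 117669030460994


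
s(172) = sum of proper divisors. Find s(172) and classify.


Proper divisors: 1, 2, 4, 43, 86
Sum = 1 + 2 + 4 + 43 + 86 = 136
136 < 172 → deficient

s(172) = 136 (deficient)


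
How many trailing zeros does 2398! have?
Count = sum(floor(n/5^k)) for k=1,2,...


floor(2398/5) = 479
floor(2398/25) = 95
floor(2398/125) = 19
floor(2398/625) = 3
Total = 596

596 trailing zeros


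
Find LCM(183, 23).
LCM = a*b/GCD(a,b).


GCD(183, 23) = 1
LCM = 183*23/1 = 4209/1 = 4209

LCM = 4209


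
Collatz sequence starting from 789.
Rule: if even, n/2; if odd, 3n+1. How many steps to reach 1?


789 → 2368 → 1184 → 592 → 296 → 148 → 74 → 37 → 112 → 56 → 28 → 14 → 7 → 22 → 11 → 34 → 17 → 52 → 26 → 13 → 40 → 20 → 10 → 5 → 16 → 8 → 4 → 2 → 1
Total steps = 28

28 steps


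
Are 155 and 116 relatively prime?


Euclidean algorithm:
155 = 1 * 116 + 39
116 = 2 * 39 + 38
39 = 1 * 38 + 1
38 = 38 * 1 + 0
GCD(155, 116) = 1

Yes, coprime (GCD = 1)


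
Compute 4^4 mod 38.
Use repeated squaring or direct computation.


4^1 mod 38 = 4
4^2 mod 38 = 16
4^3 mod 38 = 26
4^4 mod 38 = 28


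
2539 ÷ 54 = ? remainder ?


2539 = 54 * 47 + 1
Check: 2538 + 1 = 2539

q = 47, r = 1


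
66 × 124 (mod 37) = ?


66 × 124 = 8184
8184 mod 37 = 7


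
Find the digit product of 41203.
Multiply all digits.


4 × 1 × 2 × 0 × 3 = 0


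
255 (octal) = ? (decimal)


255 (base 8) = 173 (decimal)
173 (decimal) = 173 (base 10)


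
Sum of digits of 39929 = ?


3 + 9 + 9 + 2 + 9 = 32


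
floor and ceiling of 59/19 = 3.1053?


59/19 = 3.1053
floor = 3
ceil = 4

floor = 3, ceil = 4


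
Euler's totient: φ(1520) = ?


1520 = 2^4 × 5 × 19
Prime factors: 2, 5, 19
φ(1520) = 1520 × (1-1/2) × (1-1/5) × (1-1/19)
= 1520 × 1/2 × 4/5 × 18/19 = 576

φ(1520) = 576


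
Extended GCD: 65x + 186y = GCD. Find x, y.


Tabular extended Euclidean (each row: r = 65*s + 186*t):
r=65, s=1, t=0
r=186, s=0, t=1
q=0: r=65, s=1, t=0   [65*(1) + 186*(0) = 65]
q=2: r=56, s=-2, t=1   [65*(-2) + 186*(1) = 56]
q=1: r=9, s=3, t=-1   [65*(3) + 186*(-1) = 9]
q=6: r=2, s=-20, t=7   [65*(-20) + 186*(7) = 2]
q=4: r=1, s=83, t=-29   [65*(83) + 186*(-29) = 1]
q=2: r=0, s=-186, t=65   [65*(-186) + 186*(65) = 0]
GCD = 1; from the row with r=1: x=83, y=-29
Check: 65*(83) + 186*(-29) = 5395 - 5394 = 1

GCD = 1, x = 83, y = -29


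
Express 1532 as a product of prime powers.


1532 / 2 = 766
766 / 2 = 383
383 / 383 = 1
1532 = 2^2 × 383


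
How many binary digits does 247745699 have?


247745699 in base 2 = 1110110001000100110010100011
Number of digits = 28

28 digits (base 2)


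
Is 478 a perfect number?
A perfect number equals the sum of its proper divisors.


Proper divisors of 478: 1, 2, 239
Sum = 1 + 2 + 239 = 242

No, 478 is not perfect (242 ≠ 478)


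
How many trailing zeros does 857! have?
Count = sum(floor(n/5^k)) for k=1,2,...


floor(857/5) = 171
floor(857/25) = 34
floor(857/125) = 6
floor(857/625) = 1
Total = 212

212 trailing zeros


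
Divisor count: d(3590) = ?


3590 = 2^1 × 5^1 × 359^1
d(3590) = (1+1) × (1+1) × (1+1) = 8

8 divisors


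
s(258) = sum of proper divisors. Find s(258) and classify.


Proper divisors: 1, 2, 3, 6, 43, 86, 129
Sum = 1 + 2 + 3 + 6 + 43 + 86 + 129 = 270
270 > 258 → abundant

s(258) = 270 (abundant)


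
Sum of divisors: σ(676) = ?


Divisors of 676: 1, 2, 4, 13, 26, 52, 169, 338, 676
Sum = 1 + 2 + 4 + 13 + 26 + 52 + 169 + 338 + 676 = 1281

σ(676) = 1281


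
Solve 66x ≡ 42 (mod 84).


GCD(66, 84) = 6 divides 42
Divide: 11x ≡ 7 (mod 14)
x ≡ 7 (mod 14)


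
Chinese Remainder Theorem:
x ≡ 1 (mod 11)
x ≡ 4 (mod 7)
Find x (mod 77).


M = 11*7 = 77
M1 = M/11 = 7, M2 = M/7 = 11
M1^(-1) mod 11 = 8, M2^(-1) mod 7 = 2
x = 1*7*8 + 4*11*2 = 144
144 mod 77 = 67
Check: 67 mod 11 = 1 ✓, 67 mod 7 = 4 ✓

x ≡ 67 (mod 77)


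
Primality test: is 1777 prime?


Check divisors up to sqrt(1777) = 42.1545
No divisors found.
1777 is prime.

Yes, 1777 is prime


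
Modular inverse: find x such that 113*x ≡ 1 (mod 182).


Use the extended Euclidean algorithm on (182, 113); each row r = 182*s + 113*t:
r=182, s=1, t=0
r=113, s=0, t=1
q=1: r=69, s=1, t=-1   [182*(1) + 113*(-1) = 69]
q=1: r=44, s=-1, t=2   [182*(-1) + 113*(2) = 44]
q=1: r=25, s=2, t=-3   [182*(2) + 113*(-3) = 25]
q=1: r=19, s=-3, t=5   [182*(-3) + 113*(5) = 19]
q=1: r=6, s=5, t=-8   [182*(5) + 113*(-8) = 6]
q=3: r=1, s=-18, t=29   [182*(-18) + 113*(29) = 1]
q=6: r=0, s=113, t=-182   [182*(113) + 113*(-182) = 0]
GCD = 1 with t = 29, so 113*(29) ≡ 1 (mod 182)
Inverse = 29 mod 182 = 29
Check: 113 * 29 = 3277 ≡ 1 (mod 182)

113^(-1) ≡ 29 (mod 182)


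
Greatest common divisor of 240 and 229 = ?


240 = 1 * 229 + 11
229 = 20 * 11 + 9
11 = 1 * 9 + 2
9 = 4 * 2 + 1
2 = 2 * 1 + 0
GCD = 1


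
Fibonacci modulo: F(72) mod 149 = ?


F(k) mod 149 for k=1..72:
1, 1, 2, 3, 5, 8, 13, 21, 34, 55, 89, 144, 84, 79, 14, 93, 107, 51, 9, 60, 69, 129, 49, 29, 78, 107, 36, 143, 30, 24, 54, 78, 132, 61, 44, 105, 0, 105, 105, 61, 17, 78, 95, 24, 119, 143, 113, 107, 71, 29, 100, 129, 80, 60, 140, 51, 42, 93, 135, 79, 65, 144, 60, 55, 115, 21, 136, 8, 144, 3, 147, 1
F(72) mod 149 = 1


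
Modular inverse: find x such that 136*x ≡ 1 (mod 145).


Use the extended Euclidean algorithm on (145, 136); each row r = 145*s + 136*t:
r=145, s=1, t=0
r=136, s=0, t=1
q=1: r=9, s=1, t=-1   [145*(1) + 136*(-1) = 9]
q=15: r=1, s=-15, t=16   [145*(-15) + 136*(16) = 1]
q=9: r=0, s=136, t=-145   [145*(136) + 136*(-145) = 0]
GCD = 1 with t = 16, so 136*(16) ≡ 1 (mod 145)
Inverse = 16 mod 145 = 16
Check: 136 * 16 = 2176 ≡ 1 (mod 145)

136^(-1) ≡ 16 (mod 145)


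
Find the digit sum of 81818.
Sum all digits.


8 + 1 + 8 + 1 + 8 = 26


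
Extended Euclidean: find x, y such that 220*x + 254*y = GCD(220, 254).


Tabular extended Euclidean (each row: r = 220*s + 254*t):
r=220, s=1, t=0
r=254, s=0, t=1
q=0: r=220, s=1, t=0   [220*(1) + 254*(0) = 220]
q=1: r=34, s=-1, t=1   [220*(-1) + 254*(1) = 34]
q=6: r=16, s=7, t=-6   [220*(7) + 254*(-6) = 16]
q=2: r=2, s=-15, t=13   [220*(-15) + 254*(13) = 2]
q=8: r=0, s=127, t=-110   [220*(127) + 254*(-110) = 0]
GCD = 2; from the row with r=2: x=-15, y=13
Check: 220*(-15) + 254*(13) = -3300 + 3302 = 2

GCD = 2, x = -15, y = 13


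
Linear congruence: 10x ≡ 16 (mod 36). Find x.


GCD(10, 36) = 2 divides 16
Divide: 5x ≡ 8 (mod 18)
x ≡ 16 (mod 18)


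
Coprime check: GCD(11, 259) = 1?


Euclidean algorithm:
259 = 23 * 11 + 6
11 = 1 * 6 + 5
6 = 1 * 5 + 1
5 = 5 * 1 + 0
GCD(11, 259) = 1

Yes, coprime (GCD = 1)


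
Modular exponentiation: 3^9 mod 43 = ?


3^1 mod 43 = 3
3^2 mod 43 = 9
3^3 mod 43 = 27
3^4 mod 43 = 38
3^5 mod 43 = 28
3^6 mod 43 = 41
3^7 mod 43 = 37
3^8 mod 43 = 25
3^9 mod 43 = 32


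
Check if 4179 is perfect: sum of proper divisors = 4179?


Proper divisors of 4179: 1, 3, 7, 21, 199, 597, 1393
Sum = 1 + 3 + 7 + 21 + 199 + 597 + 1393 = 2221

No, 4179 is not perfect (2221 ≠ 4179)


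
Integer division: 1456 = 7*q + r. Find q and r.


1456 = 7 * 208 + 0
Check: 1456 + 0 = 1456

q = 208, r = 0


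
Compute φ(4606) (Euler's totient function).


4606 = 2 × 7^2 × 47
Prime factors: 2, 7, 47
φ(4606) = 4606 × (1-1/2) × (1-1/7) × (1-1/47)
= 4606 × 1/2 × 6/7 × 46/47 = 1932

φ(4606) = 1932


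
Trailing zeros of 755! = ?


floor(755/5) = 151
floor(755/25) = 30
floor(755/125) = 6
floor(755/625) = 1
Total = 188

188 trailing zeros


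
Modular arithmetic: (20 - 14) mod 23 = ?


20 - 14 = 6
6 mod 23 = 6


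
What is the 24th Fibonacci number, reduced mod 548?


F(k) mod 548 for k=1..24:
1, 1, 2, 3, 5, 8, 13, 21, 34, 55, 89, 144, 233, 377, 62, 439, 501, 392, 345, 189, 534, 175, 161, 336
F(24) mod 548 = 336


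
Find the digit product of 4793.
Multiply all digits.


4 × 7 × 9 × 3 = 756


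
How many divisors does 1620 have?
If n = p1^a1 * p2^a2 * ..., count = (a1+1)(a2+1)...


1620 = 2^2 × 3^4 × 5^1
d(1620) = (2+1) × (4+1) × (1+1) = 30

30 divisors


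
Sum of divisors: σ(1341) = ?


Divisors of 1341: 1, 3, 9, 149, 447, 1341
Sum = 1 + 3 + 9 + 149 + 447 + 1341 = 1950

σ(1341) = 1950


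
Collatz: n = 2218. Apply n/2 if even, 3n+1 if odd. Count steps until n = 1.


2218 → 1109 → 3328 → 1664 → 832 → 416 → 208 → 104 → 52 → 26 → 13 → 40 → 20 → 10 → 5 → 16 → 8 → 4 → 2 → 1
Total steps = 19

19 steps


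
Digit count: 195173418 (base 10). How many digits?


195173418 has 9 digits in base 10
floor(log10(195173418)) + 1 = floor(8.2904) + 1 = 9

9 digits (base 10)


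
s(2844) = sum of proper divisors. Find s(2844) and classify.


Proper divisors: 1, 2, 3, 4, 6, 9, 12, 18, 36, 79, 158, 237, 316, 474, 711, 948, 1422
Sum = 1 + 2 + 3 + 4 + 6 + 9 + 12 + 18 + 36 + 79 + 158 + 237 + 316 + 474 + 711 + 948 + 1422 = 4436
4436 > 2844 → abundant

s(2844) = 4436 (abundant)


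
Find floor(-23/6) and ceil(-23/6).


-23/6 = -3.8333
floor = -4
ceil = -3

floor = -4, ceil = -3


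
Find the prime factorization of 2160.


2160 / 2 = 1080
1080 / 2 = 540
540 / 2 = 270
270 / 2 = 135
135 / 3 = 45
45 / 3 = 15
15 / 3 = 5
5 / 5 = 1
2160 = 2^4 × 3^3 × 5


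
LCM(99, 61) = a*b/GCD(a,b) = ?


GCD(99, 61) = 1
LCM = 99*61/1 = 6039/1 = 6039

LCM = 6039


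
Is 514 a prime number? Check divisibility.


514 / 2 = 257 (exact division)
514 is NOT prime.

No, 514 is not prime


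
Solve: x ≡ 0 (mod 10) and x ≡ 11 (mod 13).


M = 10*13 = 130
M1 = M/10 = 13, M2 = M/13 = 10
M1^(-1) mod 10 = 7, M2^(-1) mod 13 = 4
x = 0*13*7 + 11*10*4 = 440
440 mod 130 = 50
Check: 50 mod 10 = 0 ✓, 50 mod 13 = 11 ✓

x ≡ 50 (mod 130)


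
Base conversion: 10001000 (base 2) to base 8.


10001000 (base 2) = 136 (decimal)
136 (decimal) = 210 (base 8)


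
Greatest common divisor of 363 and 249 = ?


363 = 1 * 249 + 114
249 = 2 * 114 + 21
114 = 5 * 21 + 9
21 = 2 * 9 + 3
9 = 3 * 3 + 0
GCD = 3


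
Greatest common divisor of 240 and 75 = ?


240 = 3 * 75 + 15
75 = 5 * 15 + 0
GCD = 15


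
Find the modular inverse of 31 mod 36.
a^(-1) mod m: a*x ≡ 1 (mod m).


Use the extended Euclidean algorithm on (36, 31); each row r = 36*s + 31*t:
r=36, s=1, t=0
r=31, s=0, t=1
q=1: r=5, s=1, t=-1   [36*(1) + 31*(-1) = 5]
q=6: r=1, s=-6, t=7   [36*(-6) + 31*(7) = 1]
q=5: r=0, s=31, t=-36   [36*(31) + 31*(-36) = 0]
GCD = 1 with t = 7, so 31*(7) ≡ 1 (mod 36)
Inverse = 7 mod 36 = 7
Check: 31 * 7 = 217 ≡ 1 (mod 36)

31^(-1) ≡ 7 (mod 36)


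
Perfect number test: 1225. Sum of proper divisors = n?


Proper divisors of 1225: 1, 5, 7, 25, 35, 49, 175, 245
Sum = 1 + 5 + 7 + 25 + 35 + 49 + 175 + 245 = 542

No, 1225 is not perfect (542 ≠ 1225)


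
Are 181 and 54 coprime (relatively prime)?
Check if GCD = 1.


Euclidean algorithm:
181 = 3 * 54 + 19
54 = 2 * 19 + 16
19 = 1 * 16 + 3
16 = 5 * 3 + 1
3 = 3 * 1 + 0
GCD(181, 54) = 1

Yes, coprime (GCD = 1)


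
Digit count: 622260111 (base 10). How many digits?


622260111 has 9 digits in base 10
floor(log10(622260111)) + 1 = floor(8.7940) + 1 = 9

9 digits (base 10)


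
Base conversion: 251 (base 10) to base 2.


251 (base 10) = 251 (decimal)
251 (decimal) = 11111011 (base 2)


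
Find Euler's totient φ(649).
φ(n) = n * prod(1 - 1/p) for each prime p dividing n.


649 = 11 × 59
Prime factors: 11, 59
φ(649) = 649 × (1-1/11) × (1-1/59)
= 649 × 10/11 × 58/59 = 580

φ(649) = 580


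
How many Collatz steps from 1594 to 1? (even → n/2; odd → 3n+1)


1594 → 797 → 2392 → 1196 → 598 → 299 → 898 → 449 → 1348 → 674 → 337 → 1012 → 506 → 253 → 760 → 380 → 190 → 95 → 286 → 143 → 430 → 215 → 646 → 323 → 970 → 485 → 1456 → 728 → 364 → 182 → 91 → 274 → 137 → 412 → 206 → 103 → 310 → 155 → 466 → 233 → 700 → 350 → 175 → 526 → 263 → 790 → 395 → 1186 → 593 → 1780 → 890 → 445 → 1336 → 668 → 334 → 167 → 502 → 251 → 754 → 377 → 1132 → 566 → 283 → 850 → 425 → 1276 → 638 → 319 → 958 → 479 → 1438 → 719 → 2158 → 1079 → 3238 → 1619 → 4858 → 2429 → 7288 → 3644 → 1822 → 911 → 2734 → 1367 → 4102 → 2051 → 6154 → 3077 → 9232 → 4616 → 2308 → 1154 → 577 → 1732 → 866 → 433 → 1300 → 650 → 325 → 976 → 488 → 244 → 122 → 61 → 184 → 92 → 46 → 23 → 70 → 35 → 106 → 53 → 160 → 80 → 40 → 20 → 10 → 5 → 16 → 8 → 4 → 2 → 1
Total steps = 122

122 steps


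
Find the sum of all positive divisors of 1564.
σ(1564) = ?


Divisors of 1564: 1, 2, 4, 17, 23, 34, 46, 68, 92, 391, 782, 1564
Sum = 1 + 2 + 4 + 17 + 23 + 34 + 46 + 68 + 92 + 391 + 782 + 1564 = 3024

σ(1564) = 3024


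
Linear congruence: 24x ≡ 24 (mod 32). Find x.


GCD(24, 32) = 8 divides 24
Divide: 3x ≡ 3 (mod 4)
x ≡ 1 (mod 4)


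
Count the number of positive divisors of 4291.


4291 = 7^1 × 613^1
d(4291) = (1+1) × (1+1) = 4

4 divisors


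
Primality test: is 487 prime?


Check divisors up to sqrt(487) = 22.0681
No divisors found.
487 is prime.

Yes, 487 is prime


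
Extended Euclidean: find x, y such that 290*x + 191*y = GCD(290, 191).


Tabular extended Euclidean (each row: r = 290*s + 191*t):
r=290, s=1, t=0
r=191, s=0, t=1
q=1: r=99, s=1, t=-1   [290*(1) + 191*(-1) = 99]
q=1: r=92, s=-1, t=2   [290*(-1) + 191*(2) = 92]
q=1: r=7, s=2, t=-3   [290*(2) + 191*(-3) = 7]
q=13: r=1, s=-27, t=41   [290*(-27) + 191*(41) = 1]
q=7: r=0, s=191, t=-290   [290*(191) + 191*(-290) = 0]
GCD = 1; from the row with r=1: x=-27, y=41
Check: 290*(-27) + 191*(41) = -7830 + 7831 = 1

GCD = 1, x = -27, y = 41


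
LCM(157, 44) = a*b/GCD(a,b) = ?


GCD(157, 44) = 1
LCM = 157*44/1 = 6908/1 = 6908

LCM = 6908


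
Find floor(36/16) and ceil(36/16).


36/16 = 2.2500
floor = 2
ceil = 3

floor = 2, ceil = 3


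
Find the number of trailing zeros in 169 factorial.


floor(169/5) = 33
floor(169/25) = 6
floor(169/125) = 1
Total = 40

40 trailing zeros


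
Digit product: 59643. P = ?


5 × 9 × 6 × 4 × 3 = 3240


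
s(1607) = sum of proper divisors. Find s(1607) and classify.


Proper divisors: 1
Sum = 1 = 1
1 < 1607 → deficient

s(1607) = 1 (deficient)


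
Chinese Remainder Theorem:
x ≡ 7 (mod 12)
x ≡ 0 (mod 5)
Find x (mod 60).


M = 12*5 = 60
M1 = M/12 = 5, M2 = M/5 = 12
M1^(-1) mod 12 = 5, M2^(-1) mod 5 = 3
x = 7*5*5 + 0*12*3 = 175
175 mod 60 = 55
Check: 55 mod 12 = 7 ✓, 55 mod 5 = 0 ✓

x ≡ 55 (mod 60)


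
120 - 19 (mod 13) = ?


120 - 19 = 101
101 mod 13 = 10


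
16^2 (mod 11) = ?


16^1 mod 11 = 5
16^2 mod 11 = 3


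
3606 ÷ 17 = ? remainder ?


3606 = 17 * 212 + 2
Check: 3604 + 2 = 3606

q = 212, r = 2


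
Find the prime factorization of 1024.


1024 / 2 = 512
512 / 2 = 256
256 / 2 = 128
128 / 2 = 64
64 / 2 = 32
32 / 2 = 16
16 / 2 = 8
8 / 2 = 4
4 / 2 = 2
2 / 2 = 1
1024 = 2^10


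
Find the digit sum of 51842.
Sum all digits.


5 + 1 + 8 + 4 + 2 = 20


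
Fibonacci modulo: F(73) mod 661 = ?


F(k) mod 661 for k=1..73:
1, 1, 2, 3, 5, 8, 13, 21, 34, 55, 89, 144, 233, 377, 610, 326, 275, 601, 215, 155, 370, 525, 234, 98, 332, 430, 101, 531, 632, 502, 473, 314, 126, 440, 566, 345, 250, 595, 184, 118, 302, 420, 61, 481, 542, 362, 243, 605, 187, 131, 318, 449, 106, 555, 0, 555, 555, 449, 343, 131, 474, 605, 418, 362, 119, 481, 600, 420, 359, 118, 477, 595, 411
F(73) mod 661 = 411


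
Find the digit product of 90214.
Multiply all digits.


9 × 0 × 2 × 1 × 4 = 0


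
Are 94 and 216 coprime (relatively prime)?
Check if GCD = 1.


Euclidean algorithm:
216 = 2 * 94 + 28
94 = 3 * 28 + 10
28 = 2 * 10 + 8
10 = 1 * 8 + 2
8 = 4 * 2 + 0
GCD(94, 216) = 2

No, not coprime (GCD = 2)


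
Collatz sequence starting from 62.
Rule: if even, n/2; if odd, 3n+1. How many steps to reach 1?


62 → 31 → 94 → 47 → 142 → 71 → 214 → 107 → 322 → 161 → 484 → 242 → 121 → 364 → 182 → 91 → 274 → 137 → 412 → 206 → 103 → 310 → 155 → 466 → 233 → 700 → 350 → 175 → 526 → 263 → 790 → 395 → 1186 → 593 → 1780 → 890 → 445 → 1336 → 668 → 334 → 167 → 502 → 251 → 754 → 377 → 1132 → 566 → 283 → 850 → 425 → 1276 → 638 → 319 → 958 → 479 → 1438 → 719 → 2158 → 1079 → 3238 → 1619 → 4858 → 2429 → 7288 → 3644 → 1822 → 911 → 2734 → 1367 → 4102 → 2051 → 6154 → 3077 → 9232 → 4616 → 2308 → 1154 → 577 → 1732 → 866 → 433 → 1300 → 650 → 325 → 976 → 488 → 244 → 122 → 61 → 184 → 92 → 46 → 23 → 70 → 35 → 106 → 53 → 160 → 80 → 40 → 20 → 10 → 5 → 16 → 8 → 4 → 2 → 1
Total steps = 107

107 steps


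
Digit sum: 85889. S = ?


8 + 5 + 8 + 8 + 9 = 38


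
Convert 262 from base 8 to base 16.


262 (base 8) = 178 (decimal)
178 (decimal) = B2 (base 16)


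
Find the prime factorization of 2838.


2838 / 2 = 1419
1419 / 3 = 473
473 / 11 = 43
43 / 43 = 1
2838 = 2 × 3 × 11 × 43


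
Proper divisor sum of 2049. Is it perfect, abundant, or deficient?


Proper divisors: 1, 3, 683
Sum = 1 + 3 + 683 = 687
687 < 2049 → deficient

s(2049) = 687 (deficient)


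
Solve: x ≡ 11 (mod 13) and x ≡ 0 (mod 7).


M = 13*7 = 91
M1 = M/13 = 7, M2 = M/7 = 13
M1^(-1) mod 13 = 2, M2^(-1) mod 7 = 6
x = 11*7*2 + 0*13*6 = 154
154 mod 91 = 63
Check: 63 mod 13 = 11 ✓, 63 mod 7 = 0 ✓

x ≡ 63 (mod 91)


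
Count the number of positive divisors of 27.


27 = 3^3
d(27) = (3+1) = 4

4 divisors


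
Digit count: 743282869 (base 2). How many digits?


743282869 in base 2 = 101100010011011001100010110101
Number of digits = 30

30 digits (base 2)


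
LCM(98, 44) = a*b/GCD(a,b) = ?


GCD(98, 44) = 2
LCM = 98*44/2 = 4312/2 = 2156

LCM = 2156


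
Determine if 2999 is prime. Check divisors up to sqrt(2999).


Check divisors up to sqrt(2999) = 54.7631
No divisors found.
2999 is prime.

Yes, 2999 is prime


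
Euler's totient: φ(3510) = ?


3510 = 2 × 3^3 × 5 × 13
Prime factors: 2, 3, 5, 13
φ(3510) = 3510 × (1-1/2) × (1-1/3) × (1-1/5) × (1-1/13)
= 3510 × 1/2 × 2/3 × 4/5 × 12/13 = 864

φ(3510) = 864


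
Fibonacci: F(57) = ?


Sequence: 1, 1, 2, 3, 5, 8, 13, 21, 34, 55, 89, 144, 233, 377, 610, 987, 1597, 2584, 4181, 6765, 10946, 17711, 28657, 46368, 75025, 121393, 196418, 317811, 514229, 832040, 1346269, 2178309, 3524578, 5702887, 9227465, 14930352, 24157817, 39088169, 63245986, 102334155, 165580141, 267914296, 433494437, 701408733, 1134903170, 1836311903, 2971215073, 4807526976, 7778742049, 12586269025, 20365011074, 32951280099, 53316291173, 86267571272, 139583862445, 225851433717, 365435296162
F(57) = 365435296162


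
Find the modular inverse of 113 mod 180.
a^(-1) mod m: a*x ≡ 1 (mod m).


Use the extended Euclidean algorithm on (180, 113); each row r = 180*s + 113*t:
r=180, s=1, t=0
r=113, s=0, t=1
q=1: r=67, s=1, t=-1   [180*(1) + 113*(-1) = 67]
q=1: r=46, s=-1, t=2   [180*(-1) + 113*(2) = 46]
q=1: r=21, s=2, t=-3   [180*(2) + 113*(-3) = 21]
q=2: r=4, s=-5, t=8   [180*(-5) + 113*(8) = 4]
q=5: r=1, s=27, t=-43   [180*(27) + 113*(-43) = 1]
q=4: r=0, s=-113, t=180   [180*(-113) + 113*(180) = 0]
GCD = 1 with t = -43, so 113*(-43) ≡ 1 (mod 180)
Inverse = -43 mod 180 = 137
Check: 113 * 137 = 15481 ≡ 1 (mod 180)

113^(-1) ≡ 137 (mod 180)


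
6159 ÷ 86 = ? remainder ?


6159 = 86 * 71 + 53
Check: 6106 + 53 = 6159

q = 71, r = 53


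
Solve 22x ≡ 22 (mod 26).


GCD(22, 26) = 2 divides 22
Divide: 11x ≡ 11 (mod 13)
x ≡ 1 (mod 13)


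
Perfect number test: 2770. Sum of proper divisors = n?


Proper divisors of 2770: 1, 2, 5, 10, 277, 554, 1385
Sum = 1 + 2 + 5 + 10 + 277 + 554 + 1385 = 2234

No, 2770 is not perfect (2234 ≠ 2770)


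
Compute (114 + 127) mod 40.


114 + 127 = 241
241 mod 40 = 1


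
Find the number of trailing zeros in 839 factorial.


floor(839/5) = 167
floor(839/25) = 33
floor(839/125) = 6
floor(839/625) = 1
Total = 207

207 trailing zeros


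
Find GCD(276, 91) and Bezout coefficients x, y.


Tabular extended Euclidean (each row: r = 276*s + 91*t):
r=276, s=1, t=0
r=91, s=0, t=1
q=3: r=3, s=1, t=-3   [276*(1) + 91*(-3) = 3]
q=30: r=1, s=-30, t=91   [276*(-30) + 91*(91) = 1]
q=3: r=0, s=91, t=-276   [276*(91) + 91*(-276) = 0]
GCD = 1; from the row with r=1: x=-30, y=91
Check: 276*(-30) + 91*(91) = -8280 + 8281 = 1

GCD = 1, x = -30, y = 91


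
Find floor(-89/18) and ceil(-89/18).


-89/18 = -4.9444
floor = -5
ceil = -4

floor = -5, ceil = -4


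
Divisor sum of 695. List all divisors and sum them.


Divisors of 695: 1, 5, 139, 695
Sum = 1 + 5 + 139 + 695 = 840

σ(695) = 840


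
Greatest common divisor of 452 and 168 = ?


452 = 2 * 168 + 116
168 = 1 * 116 + 52
116 = 2 * 52 + 12
52 = 4 * 12 + 4
12 = 3 * 4 + 0
GCD = 4


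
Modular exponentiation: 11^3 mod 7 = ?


11^1 mod 7 = 4
11^2 mod 7 = 2
11^3 mod 7 = 1


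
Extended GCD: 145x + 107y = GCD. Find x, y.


Tabular extended Euclidean (each row: r = 145*s + 107*t):
r=145, s=1, t=0
r=107, s=0, t=1
q=1: r=38, s=1, t=-1   [145*(1) + 107*(-1) = 38]
q=2: r=31, s=-2, t=3   [145*(-2) + 107*(3) = 31]
q=1: r=7, s=3, t=-4   [145*(3) + 107*(-4) = 7]
q=4: r=3, s=-14, t=19   [145*(-14) + 107*(19) = 3]
q=2: r=1, s=31, t=-42   [145*(31) + 107*(-42) = 1]
q=3: r=0, s=-107, t=145   [145*(-107) + 107*(145) = 0]
GCD = 1; from the row with r=1: x=31, y=-42
Check: 145*(31) + 107*(-42) = 4495 - 4494 = 1

GCD = 1, x = 31, y = -42


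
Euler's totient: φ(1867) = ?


1867 = 1867
Prime factors: 1867
φ(1867) = 1867 × (1-1/1867)
= 1867 × 1866/1867 = 1866

φ(1867) = 1866


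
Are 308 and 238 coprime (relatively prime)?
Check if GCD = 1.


Euclidean algorithm:
308 = 1 * 238 + 70
238 = 3 * 70 + 28
70 = 2 * 28 + 14
28 = 2 * 14 + 0
GCD(308, 238) = 14

No, not coprime (GCD = 14)


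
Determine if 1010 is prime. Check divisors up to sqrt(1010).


1010 / 2 = 505 (exact division)
1010 is NOT prime.

No, 1010 is not prime


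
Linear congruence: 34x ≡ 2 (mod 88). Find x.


GCD(34, 88) = 2 divides 2
Divide: 17x ≡ 1 (mod 44)
x ≡ 13 (mod 44)


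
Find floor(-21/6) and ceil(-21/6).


-21/6 = -3.5000
floor = -4
ceil = -3

floor = -4, ceil = -3


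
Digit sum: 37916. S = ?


3 + 7 + 9 + 1 + 6 = 26


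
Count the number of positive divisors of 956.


956 = 2^2 × 239^1
d(956) = (2+1) × (1+1) = 6

6 divisors


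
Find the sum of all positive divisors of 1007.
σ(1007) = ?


Divisors of 1007: 1, 19, 53, 1007
Sum = 1 + 19 + 53 + 1007 = 1080

σ(1007) = 1080


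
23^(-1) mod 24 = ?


Use the extended Euclidean algorithm on (24, 23); each row r = 24*s + 23*t:
r=24, s=1, t=0
r=23, s=0, t=1
q=1: r=1, s=1, t=-1   [24*(1) + 23*(-1) = 1]
q=23: r=0, s=-23, t=24   [24*(-23) + 23*(24) = 0]
GCD = 1 with t = -1, so 23*(-1) ≡ 1 (mod 24)
Inverse = -1 mod 24 = 23
Check: 23 * 23 = 529 ≡ 1 (mod 24)

23^(-1) ≡ 23 (mod 24)


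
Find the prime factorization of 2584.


2584 / 2 = 1292
1292 / 2 = 646
646 / 2 = 323
323 / 17 = 19
19 / 19 = 1
2584 = 2^3 × 17 × 19


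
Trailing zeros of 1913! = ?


floor(1913/5) = 382
floor(1913/25) = 76
floor(1913/125) = 15
floor(1913/625) = 3
Total = 476

476 trailing zeros


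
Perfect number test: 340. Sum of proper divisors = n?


Proper divisors of 340: 1, 2, 4, 5, 10, 17, 20, 34, 68, 85, 170
Sum = 1 + 2 + 4 + 5 + 10 + 17 + 20 + 34 + 68 + 85 + 170 = 416

No, 340 is not perfect (416 ≠ 340)
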